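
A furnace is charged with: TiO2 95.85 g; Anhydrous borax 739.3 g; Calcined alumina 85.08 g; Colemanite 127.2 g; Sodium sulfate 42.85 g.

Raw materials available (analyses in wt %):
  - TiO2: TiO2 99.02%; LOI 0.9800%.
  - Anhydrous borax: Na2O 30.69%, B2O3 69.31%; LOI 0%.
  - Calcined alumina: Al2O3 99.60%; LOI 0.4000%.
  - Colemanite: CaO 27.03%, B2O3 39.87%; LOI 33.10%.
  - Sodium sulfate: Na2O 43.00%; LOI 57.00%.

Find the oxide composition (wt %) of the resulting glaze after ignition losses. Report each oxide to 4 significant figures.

Glass mass = 1022 g (batch 1090 − LOI 67.81).
Composition: Al2O3 8.288%, CaO 3.363%, Na2O 23.99%, TiO2 9.282%, B2O3 55.07%

Working values are shown rounded to four significant figures alongside each step — each numeric step carries full precision at every stage; exactly one rounding is applied to each reported result — all derived quantities are re-derived from the batch weights on 1022 g of glass in exact precision (the five compositions, ignition loss, the yield, the totals, glass mass) as they appear in problem or answer.
Per-oxide mass from batch:
  Al2O3: 85.08·0.9960 = 84.74 g
  CaO: 127.2·0.2703 = 34.38 g
  Na2O: 739.3·0.3069 + 42.85·0.4300 = 245.3 g
  TiO2: 95.85·0.9902 = 94.91 g
  B2O3: 739.3·0.6931 + 127.2·0.3987 = 563.1 g
LOI: 95.85·0.009800 + 85.08·0.004000 + 127.2·0.3310 + 42.85·0.5700 = 67.81 g
Net of LOI, the glass mass = 1090 − 67.81 = 1022 g (equal to the oxide-mass sum)
wt %: oxide over glass, times 100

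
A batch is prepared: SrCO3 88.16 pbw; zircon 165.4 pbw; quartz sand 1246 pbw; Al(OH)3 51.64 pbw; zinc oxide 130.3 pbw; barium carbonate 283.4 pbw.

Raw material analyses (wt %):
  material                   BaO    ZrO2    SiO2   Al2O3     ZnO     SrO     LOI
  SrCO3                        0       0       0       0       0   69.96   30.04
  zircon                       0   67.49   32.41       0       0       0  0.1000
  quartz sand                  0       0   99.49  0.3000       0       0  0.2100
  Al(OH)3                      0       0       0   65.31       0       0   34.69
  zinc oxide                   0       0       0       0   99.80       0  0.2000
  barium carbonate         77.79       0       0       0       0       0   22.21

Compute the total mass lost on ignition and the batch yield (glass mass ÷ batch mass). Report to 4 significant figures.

All arithmetic holds full float precision through every step — working values are shown rounded to 4 significant digits in the working; a single rounding produces each reported result; derived quantities (ignition loss, the six compositions, net glass mass, totals, yield) are rebuilt from the weighed amounts for 1855 pbw of glass at full precision, as set out in either problem or answer.
LOI of each material in turn:
  SrCO3: 88.16 × 0.3004 = 26.48 pbw
  zircon: 165.4 × 0.001000 = 0.1654 pbw
  quartz sand: 1246 × 0.002100 = 2.617 pbw
  Al(OH)3: 51.64 × 0.3469 = 17.91 pbw
  zinc oxide: 130.3 × 0.002000 = 0.2606 pbw
  barium carbonate: 283.4 × 0.2221 = 62.94 pbw
Total LOI = 110.4 pbw
Glass = batch − LOI = 1965 − 110.4 = 1855 pbw

LOI loss = 110.4 pbw; glass = 1855 pbw; yield = 94.38%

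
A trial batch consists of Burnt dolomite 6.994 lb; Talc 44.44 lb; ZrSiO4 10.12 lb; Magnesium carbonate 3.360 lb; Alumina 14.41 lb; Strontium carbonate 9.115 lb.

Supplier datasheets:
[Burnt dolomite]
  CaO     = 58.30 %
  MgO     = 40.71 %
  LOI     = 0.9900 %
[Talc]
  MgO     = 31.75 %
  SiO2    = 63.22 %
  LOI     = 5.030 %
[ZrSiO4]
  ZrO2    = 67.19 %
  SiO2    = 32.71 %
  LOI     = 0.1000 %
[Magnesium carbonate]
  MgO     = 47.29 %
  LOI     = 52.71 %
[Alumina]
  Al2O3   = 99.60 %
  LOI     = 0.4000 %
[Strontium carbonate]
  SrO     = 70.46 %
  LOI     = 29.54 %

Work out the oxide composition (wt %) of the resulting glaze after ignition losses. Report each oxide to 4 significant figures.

Glass mass = 81.60 lb (batch 88.44 − LOI 6.836).
Composition: CaO 4.997%, MgO 22.73%, SrO 7.870%, Al2O3 17.59%, ZrO2 8.333%, SiO2 38.49%

In-progress results appear rounded to 4 significant digits on the page — each numeric step runs at exact precision from first step to last; every reported number includes exactly one rounding. The derived quantities, which include glass mass, yield, ignition loss, the totals, six oxide percentages, are computed in exact precision, as they appear in the problem or the answer, starting from the weights for 81.60 lb of glass.
Oxide masses out of the charge:
  CaO: 6.994·0.5830 = 4.078 lb
  MgO: 6.994·0.4071 + 44.44·0.3175 + 3.360·0.4729 = 18.55 lb
  SrO: 9.115·0.7046 = 6.422 lb
  Al2O3: 14.41·0.9960 = 14.35 lb
  ZrO2: 10.12·0.6719 = 6.800 lb
  SiO2: 44.44·0.6322 + 10.12·0.3271 = 31.41 lb
LOI: 6.994·0.009900 + 44.44·0.05030 + 10.12·0.001000 + 3.360·0.5271 + 14.41·0.004000 + 9.115·0.2954 = 6.836 lb
Net of LOI, the glass mass = 88.44 − 6.836 = 81.60 lb (= Σ oxide masses)
each wt % is 100 × oxide ÷ glass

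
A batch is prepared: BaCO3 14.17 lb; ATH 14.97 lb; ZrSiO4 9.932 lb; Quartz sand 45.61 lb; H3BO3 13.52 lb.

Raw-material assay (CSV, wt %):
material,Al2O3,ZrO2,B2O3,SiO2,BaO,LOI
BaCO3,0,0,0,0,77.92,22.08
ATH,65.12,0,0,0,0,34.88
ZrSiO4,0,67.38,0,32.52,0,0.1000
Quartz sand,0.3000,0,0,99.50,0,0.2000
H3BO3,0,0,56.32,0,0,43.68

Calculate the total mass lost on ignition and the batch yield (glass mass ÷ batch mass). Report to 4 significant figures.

LOI loss = 14.36 lb; glass = 83.85 lb; yield = 85.38%

The whole derivation holds full float precision through every step; the intermediate values are shown rounded to four significant figures alongside each step. A single rounding produces each reported figure; the derived quantities (five oxide percentages, totals, ignition loss, yield, net glass mass) are re-derived in full precision from the weighed amounts on 83.85 lb of glass, precisely as stated by problem or answer.
Ignition loss by material:
  BaCO3: 14.17 × 0.2208 = 3.129 lb
  ATH: 14.97 × 0.3488 = 5.222 lb
  ZrSiO4: 9.932 × 0.001000 = 0.009932 lb
  Quartz sand: 45.61 × 0.002000 = 0.09122 lb
  H3BO3: 13.52 × 0.4368 = 5.906 lb
Total LOI = 14.36 lb
Glass = batch − LOI = 98.20 − 14.36 = 83.85 lb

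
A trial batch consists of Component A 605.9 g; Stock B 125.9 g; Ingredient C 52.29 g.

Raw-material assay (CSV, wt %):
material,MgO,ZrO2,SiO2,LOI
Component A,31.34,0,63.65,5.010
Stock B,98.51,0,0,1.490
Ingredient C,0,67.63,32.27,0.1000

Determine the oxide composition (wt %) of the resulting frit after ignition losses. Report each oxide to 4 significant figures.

Glass mass = 751.8 g (batch 784.1 − LOI 32.28).
Composition: MgO 41.75%, ZrO2 4.704%, SiO2 53.54%

Intermediates are displayed rounded to 4 significant digits across the worked steps — the whole derivation maintains full precision at every stage — every reported number takes exactly one rounding. All derived quantities, including net glass mass, ignition loss, three oxide percentages, totals, the yield, are rebuilt starting from the weights per 751.8 g of glass in full float precision as set out in the problem or the answer.
What the batch supplies per oxide:
  MgO: 605.9·0.3134 + 125.9·0.9851 = 313.9 g
  ZrO2: 52.29·0.6763 = 35.36 g
  SiO2: 605.9·0.6365 + 52.29·0.3227 = 402.5 g
LOI: 605.9·0.05010 + 125.9·0.01490 + 52.29·0.001000 = 32.28 g
Glass = total batch minus LOI = 784.1 − 32.28 = 751.8 g (equal to the oxide-mass sum)
oxide / glass × 100 gives the wt %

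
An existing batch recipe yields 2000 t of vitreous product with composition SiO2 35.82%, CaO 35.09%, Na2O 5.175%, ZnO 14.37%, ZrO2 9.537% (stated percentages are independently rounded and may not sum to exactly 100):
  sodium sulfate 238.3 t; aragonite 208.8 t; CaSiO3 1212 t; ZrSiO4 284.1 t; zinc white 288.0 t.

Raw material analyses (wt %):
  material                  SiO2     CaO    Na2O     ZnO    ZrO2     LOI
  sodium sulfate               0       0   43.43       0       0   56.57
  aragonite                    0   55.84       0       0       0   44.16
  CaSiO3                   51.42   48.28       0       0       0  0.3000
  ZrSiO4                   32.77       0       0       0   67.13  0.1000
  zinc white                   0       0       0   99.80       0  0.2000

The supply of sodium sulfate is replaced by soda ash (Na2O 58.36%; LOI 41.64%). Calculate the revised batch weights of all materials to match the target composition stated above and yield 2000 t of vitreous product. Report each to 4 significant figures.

Working values are shown with 4-significant-digit rounding on the page; full precision is maintained at all times — each reported result sees exactly one rounding. The derived quantities are computed from the weighed amounts for 2000 t of glass at full float precision (totals, net glass mass, the five compositions, the yield, ignition loss), exactly as printed in either problem or answer.
Oxide mass targets, per 2000 t vitreous product:
  SiO2: 35.82% × 2000 = 716.4 t
  CaO: 35.09% × 2000 = 701.8 t
  Na2O: 5.175% × 2000 = 103.5 t
  ZnO: 14.37% × 2000 = 287.4 t
  ZrO2: 9.537% × 2000 = 190.7 t
Verifying the oxide balance on the weights just shown, at the basis given (sum by sum, the targets are met up to rounding of the answer):
  SiO2: 1212·0.5142 + 284.1·0.3277 = 716.3 t (target 716.4 t)
  CaO: 208.8·0.5584 + 1212·0.4828 = 701.7 t (target 701.8 t)
  Na2O: 177.3·0.5836 = 103.5 t (target 103.5 t)
  ZnO: 288.0·0.9980 = 287.4 t (target 287.4 t)
  ZrO2: 284.1·0.6713 = 190.7 t (target 190.7 t)
Consistency of the glass mass: Σ batch − LOI loss = 2000 t (per-oxide target masses sum to 2000 t; stated basis 2000 t — deltas are rounding alone).
Total batch = Σ batch = 2170 t; the LOI term Σ batch·LOI equals 170.5 t; the yield ratio, glass ÷ batch: 92.14%.

Revised batch per 2000 t vitreous product:
  soda ash: 177.3 t
  aragonite: 208.8 t
  CaSiO3: 1212 t
  ZrSiO4: 284.1 t
  zinc white: 288.0 t
Total batch = 2170 t; LOI loss = 170.5 t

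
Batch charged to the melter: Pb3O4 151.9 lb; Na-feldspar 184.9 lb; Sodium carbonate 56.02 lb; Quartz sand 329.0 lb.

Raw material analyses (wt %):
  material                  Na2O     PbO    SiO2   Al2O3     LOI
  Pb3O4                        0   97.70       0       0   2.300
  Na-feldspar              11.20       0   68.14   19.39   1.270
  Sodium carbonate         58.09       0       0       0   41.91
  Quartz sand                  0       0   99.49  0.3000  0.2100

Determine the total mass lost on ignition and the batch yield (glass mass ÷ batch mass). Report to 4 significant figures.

Working values appear rounded off to 4 significant digits alongside each step; full precision is kept at every stage — every reported figure takes a single rounding; all derived quantities (glass mass, LOI, yield, totals, four oxide percentages) are computed using the weight values for 691.8 lb of glass at full float precision as quoted within the problem or answer text.
Per-material ignition loss:
  Pb3O4: 151.9 × 0.02300 = 3.494 lb
  Na-feldspar: 184.9 × 0.01270 = 2.348 lb
  Sodium carbonate: 56.02 × 0.4191 = 23.48 lb
  Quartz sand: 329.0 × 0.002100 = 0.6909 lb
Total LOI = 30.01 lb
Glass = batch − LOI = 721.8 − 30.01 = 691.8 lb

LOI loss = 30.01 lb; glass = 691.8 lb; yield = 95.84%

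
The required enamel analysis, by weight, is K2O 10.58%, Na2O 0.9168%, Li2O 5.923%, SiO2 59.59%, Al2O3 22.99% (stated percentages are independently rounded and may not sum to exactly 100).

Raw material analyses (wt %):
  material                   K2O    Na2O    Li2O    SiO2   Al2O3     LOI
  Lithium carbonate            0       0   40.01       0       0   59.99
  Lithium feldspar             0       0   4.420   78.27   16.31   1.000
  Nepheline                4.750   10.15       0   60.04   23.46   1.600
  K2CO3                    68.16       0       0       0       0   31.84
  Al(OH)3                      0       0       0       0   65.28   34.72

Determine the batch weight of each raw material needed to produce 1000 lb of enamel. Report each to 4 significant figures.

Batch per 1000 lb enamel:
  Lithium carbonate: 71.59 lb
  Lithium feldspar: 692.1 lb
  Nepheline: 90.33 lb
  K2CO3: 148.9 lb
  Al(OH)3: 146.8 lb
Total batch = 1150 lb; LOI loss = 149.7 lb; yield = 86.98%

All internal work runs at exact precision throughout. Values along the way are displayed with 4-significant-figure rounding alongside each step. Exactly one rounding goes into each reported result; the derived quantities, including glass mass, ignition loss, the five compositions, totals, yield, are carried starting from the weights for 1000 lb of glass at full float precision, as they appear in the problem or answer text.
Per-oxide target masses for 1000 lb enamel:
  K2O: 10.58% × 1000 = 105.8 lb
  Na2O: 0.9168% × 1000 = 9.168 lb
  Li2O: 5.923% × 1000 = 59.23 lb
  SiO2: 59.59% × 1000 = 595.9 lb
  Al2O3: 22.99% × 1000 = 229.9 lb
Oxide-by-oxide audit given the weights on record, at the basis given (delivered sums recover each target net of answer rounding effects):
  K2O: 90.33·0.04750 + 148.9·0.6816 = 105.8 lb (target 105.8 lb)
  Na2O: 90.33·0.1015 = 9.168 lb (target 9.168 lb)
  Li2O: 71.59·0.4001 + 692.1·0.04420 = 59.23 lb (target 59.23 lb)
  SiO2: 692.1·0.7827 + 90.33·0.6004 = 595.9 lb (target 595.9 lb)
  Al2O3: 692.1·0.1631 + 90.33·0.2346 + 146.8·0.6528 = 229.9 lb (target 229.9 lb)
Auditing the glass mass value: total charge less LOI = 1000 lb (the Σ of target masses is 1000 lb; versus the stated basis of 1000 lb — deltas are rounding alone).
Batch grand total — Σ batch = 1150 lb; ignition loss, Σ(batch × LOI) = 149.7 lb; glass ÷ batch gives a yield of 86.98%.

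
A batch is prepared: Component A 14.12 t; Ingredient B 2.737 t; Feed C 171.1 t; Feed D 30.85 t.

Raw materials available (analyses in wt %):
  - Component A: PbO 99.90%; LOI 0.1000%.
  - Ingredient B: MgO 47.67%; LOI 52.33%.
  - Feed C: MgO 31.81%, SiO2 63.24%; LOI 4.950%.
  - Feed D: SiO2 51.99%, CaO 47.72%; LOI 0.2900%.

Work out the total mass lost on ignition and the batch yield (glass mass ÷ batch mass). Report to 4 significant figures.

LOI loss = 10.01 t; glass = 208.8 t; yield = 95.43%

All internal work maintains full precision at each step; the intermediate values are shown rounded to 4 significant digits between the steps; exactly one rounding is applied to every reported figure; derived quantities, which include glass mass, LOI, the yield, the four compositions, the totals, are computed in exact precision, as quoted within the question or the answer, from the batch weights at 208.8 t of glass.
Loss on ignition, line by line:
  Component A: 14.12 × 0.001000 = 0.01412 t
  Ingredient B: 2.737 × 0.5233 = 1.432 t
  Feed C: 171.1 × 0.04950 = 8.469 t
  Feed D: 30.85 × 0.002900 = 0.08947 t
Total LOI = 10.01 t
Glass = batch − LOI = 218.8 − 10.01 = 208.8 t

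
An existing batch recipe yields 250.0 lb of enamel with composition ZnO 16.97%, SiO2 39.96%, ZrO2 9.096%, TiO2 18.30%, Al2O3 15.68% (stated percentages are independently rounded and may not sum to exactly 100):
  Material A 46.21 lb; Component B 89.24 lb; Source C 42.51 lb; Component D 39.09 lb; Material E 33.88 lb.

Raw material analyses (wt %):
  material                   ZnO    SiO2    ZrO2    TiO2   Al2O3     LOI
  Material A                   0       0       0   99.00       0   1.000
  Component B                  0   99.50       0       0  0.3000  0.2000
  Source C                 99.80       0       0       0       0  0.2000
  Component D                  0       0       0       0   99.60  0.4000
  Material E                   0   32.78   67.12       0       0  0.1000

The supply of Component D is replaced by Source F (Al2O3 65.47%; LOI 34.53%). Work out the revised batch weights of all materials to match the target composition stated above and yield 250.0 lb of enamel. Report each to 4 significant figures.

The working math runs at exact precision through the solve — the intermediate values appear rounded off to 4 significant digits alongside each step — each reported number takes a single rounding. All derived quantities, which include five oxide percentages, ignition loss, the totals, glass mass, yield, are recomputed at exact precision, exactly as printed in question or answer, starting from the weights per 250.0 lb of glass.
Target oxide masses per 250.0 lb enamel:
  ZnO: 16.97% × 250.0 = 42.42 lb
  SiO2: 39.96% × 250.0 = 99.90 lb
  ZrO2: 9.096% × 250.0 = 22.74 lb
  TiO2: 18.30% × 250.0 = 45.75 lb
  Al2O3: 15.68% × 250.0 = 39.20 lb
Balance tally, oxide-wise, from the weights as reported, under the basis named above (oxide sums agree with the targets net of answer rounding effects):
  ZnO: 42.51·0.9980 = 42.42 lb (target 42.42 lb)
  SiO2: 89.24·0.9950 + 33.88·0.3278 = 99.90 lb (target 99.90 lb)
  ZrO2: 33.88·0.6712 = 22.74 lb (target 22.74 lb)
  TiO2: 46.21·0.9900 = 45.75 lb (target 45.75 lb)
  Al2O3: 89.24·0.003000 + 59.47·0.6547 = 39.20 lb (target 39.20 lb)
Mass balance on the glass: total charge less LOI = 250.0 lb (the targets, summed, come to 250.0 lb; the stated basis being 250.0 lb — any gap is answer rounding).
Batch grand total — Σ batch = 271.3 lb; loss to ignition Σ batch·LOI = 21.29 lb; as yield: glass ÷ batch → 92.15%.

Revised batch per 250.0 lb enamel:
  Material A: 46.21 lb
  Component B: 89.24 lb
  Source C: 42.51 lb
  Source F: 59.47 lb
  Material E: 33.88 lb
Total batch = 271.3 lb; LOI loss = 21.29 lb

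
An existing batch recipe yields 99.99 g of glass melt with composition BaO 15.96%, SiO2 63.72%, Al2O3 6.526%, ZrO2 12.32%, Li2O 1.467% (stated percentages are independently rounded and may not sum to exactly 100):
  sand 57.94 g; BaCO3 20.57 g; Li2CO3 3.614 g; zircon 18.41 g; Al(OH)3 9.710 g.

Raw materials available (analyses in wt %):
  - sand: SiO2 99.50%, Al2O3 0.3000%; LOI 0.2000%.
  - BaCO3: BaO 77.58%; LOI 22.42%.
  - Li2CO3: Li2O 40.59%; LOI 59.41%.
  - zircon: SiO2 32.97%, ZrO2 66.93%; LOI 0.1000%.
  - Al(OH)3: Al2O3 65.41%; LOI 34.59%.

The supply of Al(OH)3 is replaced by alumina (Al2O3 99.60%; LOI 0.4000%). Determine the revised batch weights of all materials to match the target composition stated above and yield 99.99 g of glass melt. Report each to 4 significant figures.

All internal work runs at full float precision from start to finish; values along the way appear (rounded to 4 significant figures) within the worked lines — every reported value is rounded only once — all derived quantities are re-derived at exact precision (the yield, net glass mass, totals, the five compositions, ignition loss) from the batch weights at 99.99 g of glass, as written in the question or the answer.
Per-oxide target masses for 99.99 g glass melt:
  BaO: 15.96% × 99.99 = 15.96 g
  SiO2: 63.72% × 99.99 = 63.71 g
  Al2O3: 6.526% × 99.99 = 6.525 g
  ZrO2: 12.32% × 99.99 = 12.32 g
  Li2O: 1.467% × 99.99 = 1.467 g
Checking each oxide sum applying the batch weights above, against the basis in use (every target is met by its sum modulo rounding of the values):
  BaO: 20.57·0.7758 = 15.96 g (target 15.96 g)
  SiO2: 57.94·0.9950 + 18.41·0.3297 = 63.72 g (target 63.71 g)
  Al2O3: 57.94·0.003000 + 6.377·0.9960 = 6.525 g (target 6.525 g)
  ZrO2: 18.41·0.6693 = 12.32 g (target 12.32 g)
  Li2O: 3.614·0.4059 = 1.467 g (target 1.467 g)
Glass-mass closure: Σ batch − LOI loss = 99.99 g (summing oxide targets gives 99.98 g; against the stated basis, 99.99 g — gaps are rounding artifacts).
Adding the batch up: Σ batch = 106.9 g; ignition loss, Σ(batch × LOI) = 6.919 g; yield, glass over the total, = 93.53%.

Revised batch per 99.99 g glass melt:
  sand: 57.94 g
  BaCO3: 20.57 g
  Li2CO3: 3.614 g
  zircon: 18.41 g
  alumina: 6.377 g
Total batch = 106.9 g; LOI loss = 6.919 g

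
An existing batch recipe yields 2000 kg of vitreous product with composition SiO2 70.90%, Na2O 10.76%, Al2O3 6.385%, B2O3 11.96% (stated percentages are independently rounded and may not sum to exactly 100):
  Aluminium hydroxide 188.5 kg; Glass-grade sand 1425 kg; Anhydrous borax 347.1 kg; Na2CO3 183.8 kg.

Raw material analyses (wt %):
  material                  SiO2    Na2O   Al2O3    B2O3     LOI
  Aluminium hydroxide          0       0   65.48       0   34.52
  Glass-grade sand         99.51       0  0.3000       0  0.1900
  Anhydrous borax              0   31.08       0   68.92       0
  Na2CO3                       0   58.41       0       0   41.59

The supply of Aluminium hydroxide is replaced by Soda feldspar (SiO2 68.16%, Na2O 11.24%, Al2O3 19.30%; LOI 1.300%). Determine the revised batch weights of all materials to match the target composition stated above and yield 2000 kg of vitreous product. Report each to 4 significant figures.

Every computation runs at exact precision throughout — mid-chain values are displayed, with 4-significant-digit rounding, between the steps — a single rounding yields each reported number. Derived quantities, which include net glass mass, the four compositions, the yield, totals, LOI, are recomputed at full precision, as given in either problem or answer, using the weight values for 2000 kg of glass.
Oxide mass targets, per 2000 kg vitreous product:
  SiO2: 70.90% × 2000 = 1418 kg
  Na2O: 10.76% × 2000 = 215.2 kg
  Al2O3: 6.385% × 2000 = 127.7 kg
  B2O3: 11.96% × 2000 = 239.2 kg
Balance tally, oxide-wise, per the reported batch figures, for the quoted basis mass (delivered sums recover each target within answer rounding):
  SiO2: 646.4·0.6816 + 982.2·0.9951 = 1418 kg (target 1418 kg)
  Na2O: 646.4·0.1124 + 347.1·0.3108 + 59.37·0.5841 = 215.2 kg (target 215.2 kg)
  Al2O3: 646.4·0.1930 + 982.2·0.003000 = 127.7 kg (target 127.7 kg)
  B2O3: 347.1·0.6892 = 239.2 kg (target 239.2 kg)
Glass-mass closure: batch total minus LOI = 2000 kg (oxide target masses add up to 2000 kg; versus the stated basis of 2000 kg — gaps are rounding artifacts).
Total batch = Σ batch = 2035 kg; loss to ignition Σ batch·LOI = 34.96 kg; glass ÷ batch gives a yield of 98.28%.

Revised batch per 2000 kg vitreous product:
  Soda feldspar: 646.4 kg
  Glass-grade sand: 982.2 kg
  Anhydrous borax: 347.1 kg
  Na2CO3: 59.37 kg
Total batch = 2035 kg; LOI loss = 34.96 kg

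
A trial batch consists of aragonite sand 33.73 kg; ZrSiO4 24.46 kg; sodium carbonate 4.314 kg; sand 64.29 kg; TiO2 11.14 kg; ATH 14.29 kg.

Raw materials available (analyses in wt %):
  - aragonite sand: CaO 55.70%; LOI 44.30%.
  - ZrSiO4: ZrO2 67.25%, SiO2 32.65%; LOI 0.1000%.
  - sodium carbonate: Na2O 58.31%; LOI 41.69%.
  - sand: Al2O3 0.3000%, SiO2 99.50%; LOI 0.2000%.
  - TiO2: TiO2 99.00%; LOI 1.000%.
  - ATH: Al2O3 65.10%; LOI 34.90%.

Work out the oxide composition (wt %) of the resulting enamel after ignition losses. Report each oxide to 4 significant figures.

All arithmetic maintains full float precision throughout. Mid-chain values are displayed rounded off to 4 significant digits alongside each step; each reported number receives exactly one rounding; derived quantities (glass mass, six oxide percentages, the totals, the yield, LOI) are carried in full float precision from the weighed amounts per 130.2 kg of glass as they appear in question or answer.
What the batch supplies per oxide:
  TiO2: 11.14·0.9900 = 11.03 kg
  Al2O3: 64.29·0.003000 + 14.29·0.6510 = 9.496 kg
  Na2O: 4.314·0.5831 = 2.515 kg
  CaO: 33.73·0.5570 = 18.79 kg
  ZrO2: 24.46·0.6725 = 16.45 kg
  SiO2: 24.46·0.3265 + 64.29·0.9950 = 71.95 kg
LOI: 33.73·0.4430 + 24.46·0.001000 + 4.314·0.4169 + 64.29·0.002000 + 11.14·0.01000 + 14.29·0.3490 = 21.99 kg
batch − LOI leaves glass = 152.2 − 21.99 = 130.2 kg (matching Σ of the oxides)
percent by weight: oxide/glass ×100

Glass mass = 130.2 kg (batch 152.2 − LOI 21.99).
Composition: TiO2 8.468%, Al2O3 7.291%, Na2O 1.932%, CaO 14.43%, ZrO2 12.63%, SiO2 55.25%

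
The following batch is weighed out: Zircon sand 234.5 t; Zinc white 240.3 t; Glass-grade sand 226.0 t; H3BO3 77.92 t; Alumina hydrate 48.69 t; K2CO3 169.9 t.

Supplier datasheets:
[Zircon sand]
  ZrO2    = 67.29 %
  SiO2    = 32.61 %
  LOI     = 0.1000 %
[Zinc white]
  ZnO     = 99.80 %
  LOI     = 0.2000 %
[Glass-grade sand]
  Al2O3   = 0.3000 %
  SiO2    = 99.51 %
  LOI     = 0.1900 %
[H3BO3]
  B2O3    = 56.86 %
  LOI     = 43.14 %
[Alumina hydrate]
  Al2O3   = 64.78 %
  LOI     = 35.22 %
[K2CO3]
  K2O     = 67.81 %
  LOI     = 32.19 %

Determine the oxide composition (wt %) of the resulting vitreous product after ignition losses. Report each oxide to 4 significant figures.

Glass mass = 890.7 t (batch 997.3 − LOI 106.6).
Composition: ZrO2 17.72%, Al2O3 3.617%, SiO2 33.83%, K2O 12.93%, B2O3 4.974%, ZnO 26.92%

All arithmetic carries full precision at all times — working values are shown rounded to 4 significant figures within the worked lines. Each reported result is rounded once only. Derived quantities, including totals, yield, glass mass, ignition loss, the six compositions, are re-derived starting from the weights at 890.7 t of glass at full float precision, as they appear in either problem or answer.
What the batch supplies per oxide:
  ZrO2: 234.5·0.6729 = 157.8 t
  Al2O3: 226.0·0.003000 + 48.69·0.6478 = 32.22 t
  SiO2: 234.5·0.3261 + 226.0·0.9951 = 301.4 t
  K2O: 169.9·0.6781 = 115.2 t
  B2O3: 77.92·0.5686 = 44.31 t
  ZnO: 240.3·0.9980 = 239.8 t
LOI: 234.5·0.001000 + 240.3·0.002000 + 226.0·0.001900 + 77.92·0.4314 + 48.69·0.3522 + 169.9·0.3219 = 106.6 t
Net of LOI, the glass mass = 997.3 − 106.6 = 890.7 t (matching Σ of the oxides)
wt %: oxide over glass, times 100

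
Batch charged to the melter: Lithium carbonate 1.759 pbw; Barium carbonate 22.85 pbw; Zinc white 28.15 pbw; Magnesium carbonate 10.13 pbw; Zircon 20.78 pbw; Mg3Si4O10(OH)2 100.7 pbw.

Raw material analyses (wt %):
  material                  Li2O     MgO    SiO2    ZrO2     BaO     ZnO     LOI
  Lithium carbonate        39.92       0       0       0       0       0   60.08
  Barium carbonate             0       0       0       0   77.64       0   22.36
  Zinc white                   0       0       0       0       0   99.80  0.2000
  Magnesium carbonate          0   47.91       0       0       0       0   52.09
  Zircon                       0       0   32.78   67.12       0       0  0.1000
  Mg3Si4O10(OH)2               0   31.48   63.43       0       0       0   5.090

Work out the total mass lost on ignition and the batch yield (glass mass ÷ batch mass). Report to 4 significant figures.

LOI loss = 16.65 pbw; glass = 167.7 pbw; yield = 90.97%

The working math holds exact precision at each step. In-progress results are displayed, rounded to four significant figures, at each printed step. Every reported number is rounded a single time — derived quantities (the six compositions, yield, glass mass, totals, LOI) are carried at exact precision using the weight values at 167.7 pbw of glass, as written in the problem or the answer.
Per-material ignition loss:
  Lithium carbonate: 1.759 × 0.6008 = 1.057 pbw
  Barium carbonate: 22.85 × 0.2236 = 5.109 pbw
  Zinc white: 28.15 × 0.002000 = 0.05630 pbw
  Magnesium carbonate: 10.13 × 0.5209 = 5.277 pbw
  Zircon: 20.78 × 0.001000 = 0.02078 pbw
  Mg3Si4O10(OH)2: 100.7 × 0.05090 = 5.126 pbw
Total LOI = 16.65 pbw
Glass = batch − LOI = 184.4 − 16.65 = 167.7 pbw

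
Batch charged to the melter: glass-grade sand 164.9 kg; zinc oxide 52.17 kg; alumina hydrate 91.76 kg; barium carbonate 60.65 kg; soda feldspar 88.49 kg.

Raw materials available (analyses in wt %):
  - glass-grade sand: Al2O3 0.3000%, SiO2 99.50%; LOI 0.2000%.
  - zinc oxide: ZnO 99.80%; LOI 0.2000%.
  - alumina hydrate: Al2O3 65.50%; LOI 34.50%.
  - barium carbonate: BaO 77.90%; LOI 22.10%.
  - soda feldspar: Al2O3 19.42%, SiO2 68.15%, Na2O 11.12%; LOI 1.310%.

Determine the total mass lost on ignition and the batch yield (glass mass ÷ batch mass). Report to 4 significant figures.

Mid-chain values are printed, rounded to 4 significant figures, at each printed step. All internal work carries exact precision through every step; exactly one rounding goes into every reported value; the derived quantities, including yield, totals, glass mass, LOI, five oxide percentages, are computed from the batch weights for 411.3 kg of glass in full precision, as they appear in the question or the answer.
Each material's LOI contribution:
  glass-grade sand: 164.9 × 0.002000 = 0.3298 kg
  zinc oxide: 52.17 × 0.002000 = 0.1043 kg
  alumina hydrate: 91.76 × 0.3450 = 31.66 kg
  barium carbonate: 60.65 × 0.2210 = 13.40 kg
  soda feldspar: 88.49 × 0.01310 = 1.159 kg
Total LOI = 46.65 kg
Glass = batch − LOI = 458.0 − 46.65 = 411.3 kg

LOI loss = 46.65 kg; glass = 411.3 kg; yield = 89.81%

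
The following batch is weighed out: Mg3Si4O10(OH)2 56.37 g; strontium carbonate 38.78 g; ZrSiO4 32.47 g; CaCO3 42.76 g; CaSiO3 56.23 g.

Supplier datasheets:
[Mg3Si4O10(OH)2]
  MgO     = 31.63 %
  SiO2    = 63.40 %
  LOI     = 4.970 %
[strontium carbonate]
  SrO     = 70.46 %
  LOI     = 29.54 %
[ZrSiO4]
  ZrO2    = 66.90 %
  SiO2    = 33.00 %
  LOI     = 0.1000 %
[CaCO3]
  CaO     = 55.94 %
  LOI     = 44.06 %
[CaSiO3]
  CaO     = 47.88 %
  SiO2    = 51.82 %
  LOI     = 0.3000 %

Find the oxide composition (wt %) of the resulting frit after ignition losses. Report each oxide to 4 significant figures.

Glass mass = 193.3 g (batch 226.6 − LOI 33.30).
Composition: ZrO2 11.24%, MgO 9.223%, CaO 26.30%, SrO 14.13%, SiO2 39.10%

The whole derivation maintains full precision from first step to last; working values appear (rounded to four significant figures) as written. Exactly one rounding goes into each reported value. Derived quantities are rebuilt starting from the weights per 193.3 g of glass at exact precision (glass mass, LOI, yield, the totals, five oxide percentages) as quoted within question or answer.
Oxide masses out of the charge:
  ZrO2: 32.47·0.6690 = 21.72 g
  MgO: 56.37·0.3163 = 17.83 g
  CaO: 42.76·0.5594 + 56.23·0.4788 = 50.84 g
  SrO: 38.78·0.7046 = 27.32 g
  SiO2: 56.37·0.6340 + 32.47·0.3300 + 56.23·0.5182 = 75.59 g
LOI: 56.37·0.04970 + 38.78·0.2954 + 32.47·0.001000 + 42.76·0.4406 + 56.23·0.003000 = 33.30 g
Glass mass = batch − LOI = 226.6 − 33.30 = 193.3 g (the oxide masses sum to this)
percent by weight: oxide/glass ×100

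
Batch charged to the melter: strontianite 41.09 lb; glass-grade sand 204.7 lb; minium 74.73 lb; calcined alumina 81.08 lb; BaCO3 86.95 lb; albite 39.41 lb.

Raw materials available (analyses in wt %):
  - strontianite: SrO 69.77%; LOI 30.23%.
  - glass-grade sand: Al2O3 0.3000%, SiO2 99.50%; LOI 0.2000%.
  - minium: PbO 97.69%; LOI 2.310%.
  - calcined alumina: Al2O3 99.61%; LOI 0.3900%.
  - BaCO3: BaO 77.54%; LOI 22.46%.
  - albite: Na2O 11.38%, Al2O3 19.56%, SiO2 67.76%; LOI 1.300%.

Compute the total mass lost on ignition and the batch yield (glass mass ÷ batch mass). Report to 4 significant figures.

Mid-chain values are displayed, rounded to four significant digits, on the page — the working math keeps full precision at all times; exactly one rounding is applied to every reported result; all derived quantities are recomputed at full float precision (the totals, glass mass, ignition loss, six oxide percentages, the yield) from the batch weights per 493.0 lb of glass as written in either problem or answer.
Each material's LOI contribution:
  strontianite: 41.09 × 0.3023 = 12.42 lb
  glass-grade sand: 204.7 × 0.002000 = 0.4094 lb
  minium: 74.73 × 0.02310 = 1.726 lb
  calcined alumina: 81.08 × 0.003900 = 0.3162 lb
  BaCO3: 86.95 × 0.2246 = 19.53 lb
  albite: 39.41 × 0.01300 = 0.5123 lb
Total LOI = 34.91 lb
Glass = batch − LOI = 528.0 − 34.91 = 493.0 lb

LOI loss = 34.91 lb; glass = 493.0 lb; yield = 93.39%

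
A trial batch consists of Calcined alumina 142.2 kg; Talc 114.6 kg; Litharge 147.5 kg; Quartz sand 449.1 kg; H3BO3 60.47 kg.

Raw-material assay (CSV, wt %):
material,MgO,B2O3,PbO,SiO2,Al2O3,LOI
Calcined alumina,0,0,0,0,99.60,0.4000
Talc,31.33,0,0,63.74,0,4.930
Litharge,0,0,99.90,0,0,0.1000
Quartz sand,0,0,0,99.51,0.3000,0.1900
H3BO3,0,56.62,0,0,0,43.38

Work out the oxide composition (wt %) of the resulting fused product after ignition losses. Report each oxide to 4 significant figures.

Glass mass = 880.4 kg (batch 913.9 − LOI 33.45).
Composition: MgO 4.078%, B2O3 3.889%, PbO 16.74%, SiO2 59.06%, Al2O3 16.24%

The intermediate values are printed, rounded to four significant digits, between the steps. Each numeric step runs at full precision in every operation — every reported number is rounded once only; all derived quantities (glass mass, five oxide percentages, yield, totals, LOI) are rebuilt in full float precision from the weighed amounts per 880.4 kg of glass as they appear in the question or the answer.
Delivered oxide masses:
  MgO: 114.6·0.3133 = 35.90 kg
  B2O3: 60.47·0.5662 = 34.24 kg
  PbO: 147.5·0.9990 = 147.4 kg
  SiO2: 114.6·0.6374 + 449.1·0.9951 = 519.9 kg
  Al2O3: 142.2·0.9960 + 449.1·0.003000 = 143.0 kg
LOI: 142.2·0.004000 + 114.6·0.04930 + 147.5·0.001000 + 449.1·0.001900 + 60.47·0.4338 = 33.45 kg
Glass = total batch minus LOI = 913.9 − 33.45 = 880.4 kg (= the summed oxide contributions)
percent share: oxide ÷ glass, ×100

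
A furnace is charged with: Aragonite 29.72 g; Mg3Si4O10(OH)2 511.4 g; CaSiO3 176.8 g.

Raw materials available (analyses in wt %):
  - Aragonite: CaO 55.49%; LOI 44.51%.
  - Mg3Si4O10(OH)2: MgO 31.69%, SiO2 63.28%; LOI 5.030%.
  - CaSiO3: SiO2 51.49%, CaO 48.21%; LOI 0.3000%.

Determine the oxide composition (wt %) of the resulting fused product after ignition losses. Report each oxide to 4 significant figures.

Glass mass = 678.4 g (batch 717.9 − LOI 39.48).
Composition: MgO 23.89%, SiO2 61.12%, CaO 14.99%

Mid-chain values are shown (rounded to four significant figures) on the page; all internal work keeps full precision at all times; every reported result carries a single rounding. All derived quantities, which include LOI, three oxide percentages, yield, totals, net glass mass, are computed in exact precision, as quoted within either problem or answer, using the weight values per 678.4 g of glass.
Oxide masses out of the charge:
  MgO: 511.4·0.3169 = 162.1 g
  SiO2: 511.4·0.6328 + 176.8·0.5149 = 414.6 g
  CaO: 29.72·0.5549 + 176.8·0.4821 = 101.7 g
LOI: 29.72·0.4451 + 511.4·0.05030 + 176.8·0.003000 = 39.48 g
Glass mass = batch − LOI = 717.9 − 39.48 = 678.4 g (equal to the oxide-mass sum)
wt % = oxide mass / glass mass × 100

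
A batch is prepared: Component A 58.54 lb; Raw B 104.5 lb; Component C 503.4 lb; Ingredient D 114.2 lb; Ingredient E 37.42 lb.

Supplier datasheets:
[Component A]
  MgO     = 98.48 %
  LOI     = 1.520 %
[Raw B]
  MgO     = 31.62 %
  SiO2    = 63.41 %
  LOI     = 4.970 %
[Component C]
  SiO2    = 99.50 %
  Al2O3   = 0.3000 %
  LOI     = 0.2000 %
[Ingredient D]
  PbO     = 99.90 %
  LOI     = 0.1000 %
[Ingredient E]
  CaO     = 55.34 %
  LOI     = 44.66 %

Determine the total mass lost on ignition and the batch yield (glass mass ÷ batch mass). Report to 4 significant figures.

LOI loss = 23.92 lb; glass = 794.1 lb; yield = 97.08%

All internal work keeps full precision at every stage; in-progress results are displayed, rounded to 4 significant digits, across the worked steps — each reported number carries a single rounding. All derived quantities, which include net glass mass, the yield, the five compositions, ignition loss, totals, are carried in full precision, exactly as shown in question or answer, from the batch weights on 794.1 lb of glass.
Each material's LOI contribution:
  Component A: 58.54 × 0.01520 = 0.8898 lb
  Raw B: 104.5 × 0.04970 = 5.194 lb
  Component C: 503.4 × 0.002000 = 1.007 lb
  Ingredient D: 114.2 × 0.001000 = 0.1142 lb
  Ingredient E: 37.42 × 0.4466 = 16.71 lb
Total LOI = 23.92 lb
Glass = batch − LOI = 818.1 − 23.92 = 794.1 lb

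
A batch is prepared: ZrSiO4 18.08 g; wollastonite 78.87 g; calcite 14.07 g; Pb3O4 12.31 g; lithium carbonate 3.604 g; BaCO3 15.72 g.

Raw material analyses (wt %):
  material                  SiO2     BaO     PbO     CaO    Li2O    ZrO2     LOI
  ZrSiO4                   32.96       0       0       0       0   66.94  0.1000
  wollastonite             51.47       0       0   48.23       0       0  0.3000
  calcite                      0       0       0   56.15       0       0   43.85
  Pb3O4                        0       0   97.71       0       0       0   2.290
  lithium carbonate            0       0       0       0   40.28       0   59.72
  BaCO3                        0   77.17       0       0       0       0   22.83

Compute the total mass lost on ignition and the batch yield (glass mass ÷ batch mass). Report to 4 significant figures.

Each numeric step carries exact precision all the way through; in-progress results appear, rounded to four significant figures, on the page. Each reported number sees exactly one rounding — the derived quantities, including LOI, net glass mass, the six compositions, the yield, totals, are carried from the batch weights for 130.2 g of glass at full float precision, as given in the question or the answer.
Loss on ignition, line by line:
  ZrSiO4: 18.08 × 0.001000 = 0.01808 g
  wollastonite: 78.87 × 0.003000 = 0.2366 g
  calcite: 14.07 × 0.4385 = 6.170 g
  Pb3O4: 12.31 × 0.02290 = 0.2819 g
  lithium carbonate: 3.604 × 0.5972 = 2.152 g
  BaCO3: 15.72 × 0.2283 = 3.589 g
Total LOI = 12.45 g
Glass = batch − LOI = 142.7 − 12.45 = 130.2 g

LOI loss = 12.45 g; glass = 130.2 g; yield = 91.27%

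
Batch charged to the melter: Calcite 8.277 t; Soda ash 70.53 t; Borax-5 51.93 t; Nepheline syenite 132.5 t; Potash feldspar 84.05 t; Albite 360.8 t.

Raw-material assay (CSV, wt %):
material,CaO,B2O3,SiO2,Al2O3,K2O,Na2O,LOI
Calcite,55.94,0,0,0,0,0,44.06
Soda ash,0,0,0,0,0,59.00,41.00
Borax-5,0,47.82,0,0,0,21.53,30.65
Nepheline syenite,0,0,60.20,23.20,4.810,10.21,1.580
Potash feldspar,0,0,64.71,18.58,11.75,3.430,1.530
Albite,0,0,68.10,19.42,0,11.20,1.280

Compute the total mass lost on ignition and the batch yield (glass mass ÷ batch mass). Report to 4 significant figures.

The working math runs at full float precision at each step. In-progress results are displayed rounded off to 4 significant digits alongside each step; each reported figure takes exactly one rounding — the derived quantities (six oxide percentages, ignition loss, net glass mass, yield, the totals) are recomputed from the weighed amounts for 651.6 t of glass in full float precision, as they appear in problem or answer.
Material-by-material LOI:
  Calcite: 8.277 × 0.4406 = 3.647 t
  Soda ash: 70.53 × 0.4100 = 28.92 t
  Borax-5: 51.93 × 0.3065 = 15.92 t
  Nepheline syenite: 132.5 × 0.01580 = 2.094 t
  Potash feldspar: 84.05 × 0.01530 = 1.286 t
  Albite: 360.8 × 0.01280 = 4.618 t
Total LOI = 56.48 t
Glass = batch − LOI = 708.1 − 56.48 = 651.6 t

LOI loss = 56.48 t; glass = 651.6 t; yield = 92.02%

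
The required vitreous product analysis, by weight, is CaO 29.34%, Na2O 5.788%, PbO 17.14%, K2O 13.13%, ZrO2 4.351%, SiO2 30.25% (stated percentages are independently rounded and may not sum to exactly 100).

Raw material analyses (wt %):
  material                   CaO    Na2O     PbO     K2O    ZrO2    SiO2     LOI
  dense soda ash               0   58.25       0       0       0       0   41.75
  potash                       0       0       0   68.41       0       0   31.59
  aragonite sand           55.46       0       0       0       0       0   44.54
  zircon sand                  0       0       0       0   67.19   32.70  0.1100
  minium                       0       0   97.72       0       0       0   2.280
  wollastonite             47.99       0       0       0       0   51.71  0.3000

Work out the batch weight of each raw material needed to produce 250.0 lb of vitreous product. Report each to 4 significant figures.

Batch per 250.0 lb vitreous product:
  dense soda ash: 24.84 lb
  potash: 47.98 lb
  aragonite sand: 14.57 lb
  zircon sand: 16.19 lb
  minium: 43.85 lb
  wollastonite: 136.0 lb
Total batch = 283.4 lb; LOI loss = 33.44 lb; yield = 88.20%

Working values appear rounded off to 4 significant digits on the page — all arithmetic runs at exact precision at all times — each reported value is rounded exactly once. All derived quantities, including net glass mass, ignition loss, the six compositions, the totals, yield, are recomputed from the batch weights per 250.0 lb of glass at full precision exactly as printed in either problem or answer.
Target masses of each oxide per 250.0 lb vitreous product:
  CaO: 29.34% × 250.0 = 73.35 lb
  Na2O: 5.788% × 250.0 = 14.47 lb
  PbO: 17.14% × 250.0 = 42.85 lb
  K2O: 13.13% × 250.0 = 32.83 lb
  ZrO2: 4.351% × 250.0 = 10.88 lb
  SiO2: 30.25% × 250.0 = 75.62 lb
Balance tally, oxide-wise, using the reported weights, against the basis in use (target by target, the sums agree given rounding of the digits):
  CaO: 14.57·0.5546 + 136.0·0.4799 = 73.35 lb (target 73.35 lb)
  Na2O: 24.84·0.5825 = 14.47 lb (target 14.47 lb)
  PbO: 43.85·0.9772 = 42.85 lb (target 42.85 lb)
  K2O: 47.98·0.6841 = 32.82 lb (target 32.83 lb)
  ZrO2: 16.19·0.6719 = 10.88 lb (target 10.88 lb)
  SiO2: 16.19·0.3270 + 136.0·0.5171 = 75.62 lb (target 75.62 lb)
Consistency of the glass mass: whole batch net of LOI = 250.0 lb (the targets, summed, come to 250.0 lb; basis as stated: 250.0 lb — differing by rounding only).
Whole-batch sum: Σ batch = 283.4 lb; LOI loss = Σ batch·LOI = 33.44 lb; as yield: glass ÷ batch → 88.20%.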